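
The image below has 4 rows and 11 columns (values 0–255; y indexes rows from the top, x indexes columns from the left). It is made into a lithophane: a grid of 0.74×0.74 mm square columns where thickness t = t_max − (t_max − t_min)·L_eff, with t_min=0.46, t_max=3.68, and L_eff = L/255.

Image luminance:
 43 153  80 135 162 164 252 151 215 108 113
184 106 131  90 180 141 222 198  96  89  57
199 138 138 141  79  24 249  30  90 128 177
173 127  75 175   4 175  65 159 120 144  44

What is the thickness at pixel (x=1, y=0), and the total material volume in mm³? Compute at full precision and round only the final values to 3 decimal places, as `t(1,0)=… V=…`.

span = t_max - t_min = 3.68 - 0.46 = 3.220
L(1,0) = 153, L_eff = 153/255 = 0.600000
t(1,0) = 3.68 - 3.220·0.600000 = 1.748
Σt over all 4·11 pixels = 190486/2125 ≈ 89.6404706
V = pitch²·Σt = 0.74²·190486/2125 = 49.087

t(1,0)=1.748 V=49.087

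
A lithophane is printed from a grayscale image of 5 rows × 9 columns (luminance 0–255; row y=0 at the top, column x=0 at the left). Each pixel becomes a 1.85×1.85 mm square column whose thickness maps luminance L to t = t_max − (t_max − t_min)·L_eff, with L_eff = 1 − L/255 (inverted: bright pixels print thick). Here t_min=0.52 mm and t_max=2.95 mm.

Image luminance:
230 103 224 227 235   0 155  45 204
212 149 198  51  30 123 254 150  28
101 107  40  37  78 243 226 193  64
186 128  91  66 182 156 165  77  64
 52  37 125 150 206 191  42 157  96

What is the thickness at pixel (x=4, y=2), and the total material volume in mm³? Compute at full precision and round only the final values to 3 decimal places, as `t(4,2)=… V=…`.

span = t_max - t_min = 2.95 - 0.52 = 2.430
L(4,2) = 78, L_eff = 1 - 78/255 = 0.694118 (inverted)
t(4,2) = 2.95 - 2.430·0.694118 = 1.263
Σt over all 5·9 pixels = 337509/4250 ≈ 79.4138824
V = pitch²·Σt = 1.85²·337509/4250 = 271.794

t(4,2)=1.263 V=271.794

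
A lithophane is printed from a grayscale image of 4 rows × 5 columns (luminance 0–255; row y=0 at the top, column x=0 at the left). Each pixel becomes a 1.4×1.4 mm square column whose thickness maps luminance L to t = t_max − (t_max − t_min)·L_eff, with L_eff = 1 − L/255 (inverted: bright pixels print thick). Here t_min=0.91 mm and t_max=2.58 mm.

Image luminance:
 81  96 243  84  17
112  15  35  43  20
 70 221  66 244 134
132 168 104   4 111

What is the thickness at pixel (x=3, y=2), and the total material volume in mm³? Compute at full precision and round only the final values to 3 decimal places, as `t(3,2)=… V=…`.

span = t_max - t_min = 2.58 - 0.91 = 1.670
L(3,2) = 244, L_eff = 1 - 244/255 = 0.043137 (inverted)
t(3,2) = 2.58 - 1.670·0.043137 = 2.508
Σt over all 4·5 pixels = 7981/255 ≈ 31.2980392
V = pitch²·Σt = 1.4²·7981/255 = 61.344

t(3,2)=2.508 V=61.344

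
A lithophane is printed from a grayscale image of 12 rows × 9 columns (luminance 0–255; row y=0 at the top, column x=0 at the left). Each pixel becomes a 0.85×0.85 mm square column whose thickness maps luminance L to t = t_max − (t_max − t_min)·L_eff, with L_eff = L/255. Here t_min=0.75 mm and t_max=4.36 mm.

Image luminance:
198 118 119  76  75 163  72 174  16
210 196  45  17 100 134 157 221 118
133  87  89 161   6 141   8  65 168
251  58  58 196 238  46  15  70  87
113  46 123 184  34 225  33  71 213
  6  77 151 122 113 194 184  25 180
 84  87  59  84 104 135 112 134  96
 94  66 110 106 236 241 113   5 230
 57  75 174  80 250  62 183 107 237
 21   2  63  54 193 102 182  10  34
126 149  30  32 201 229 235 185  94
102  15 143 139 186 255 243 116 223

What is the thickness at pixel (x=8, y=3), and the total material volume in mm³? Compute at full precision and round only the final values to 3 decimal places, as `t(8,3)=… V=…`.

t(8,3)=3.128 V=208.623

span = t_max - t_min = 4.36 - 0.75 = 3.610
L(8,3) = 87, L_eff = 87/255 = 0.341176
t(8,3) = 4.36 - 3.610·0.341176 = 3.128
Σt over all 12·9 pixels = 294527/1020 ≈ 288.7519608
V = pitch²·Σt = 0.85²·294527/1020 = 208.623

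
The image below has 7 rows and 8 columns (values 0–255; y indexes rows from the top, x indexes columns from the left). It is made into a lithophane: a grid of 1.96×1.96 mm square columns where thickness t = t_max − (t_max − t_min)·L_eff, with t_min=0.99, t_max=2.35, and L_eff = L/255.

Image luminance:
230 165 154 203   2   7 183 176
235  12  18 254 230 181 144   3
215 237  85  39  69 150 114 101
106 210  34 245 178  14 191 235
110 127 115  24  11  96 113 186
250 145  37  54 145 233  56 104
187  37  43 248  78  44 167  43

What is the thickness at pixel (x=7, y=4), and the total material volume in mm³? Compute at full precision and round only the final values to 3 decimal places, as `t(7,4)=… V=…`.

span = t_max - t_min = 2.35 - 0.99 = 1.360
L(7,4) = 186, L_eff = 186/255 = 0.729412
t(7,4) = 2.35 - 1.360·0.729412 = 1.358
Σt over all 7·8 pixels = 35204/375 ≈ 93.8773333
V = pitch²·Σt = 1.96²·35204/375 = 360.639

t(7,4)=1.358 V=360.639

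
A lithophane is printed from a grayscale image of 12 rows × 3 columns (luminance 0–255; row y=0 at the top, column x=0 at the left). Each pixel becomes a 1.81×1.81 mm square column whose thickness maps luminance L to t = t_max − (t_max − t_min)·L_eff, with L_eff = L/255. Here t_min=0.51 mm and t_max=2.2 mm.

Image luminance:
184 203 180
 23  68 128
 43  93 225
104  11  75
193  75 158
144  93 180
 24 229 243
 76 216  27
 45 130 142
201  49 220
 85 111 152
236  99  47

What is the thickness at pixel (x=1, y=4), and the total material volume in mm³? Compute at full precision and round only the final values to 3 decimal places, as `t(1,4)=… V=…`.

t(1,4)=1.703 V=161.502

span = t_max - t_min = 2.2 - 0.51 = 1.690
L(1,4) = 75, L_eff = 75/255 = 0.294118
t(1,4) = 2.2 - 1.690·0.294118 = 1.703
Σt over all 12·3 pixels = 104756/2125 ≈ 49.2969412
V = pitch²·Σt = 1.81²·104756/2125 = 161.502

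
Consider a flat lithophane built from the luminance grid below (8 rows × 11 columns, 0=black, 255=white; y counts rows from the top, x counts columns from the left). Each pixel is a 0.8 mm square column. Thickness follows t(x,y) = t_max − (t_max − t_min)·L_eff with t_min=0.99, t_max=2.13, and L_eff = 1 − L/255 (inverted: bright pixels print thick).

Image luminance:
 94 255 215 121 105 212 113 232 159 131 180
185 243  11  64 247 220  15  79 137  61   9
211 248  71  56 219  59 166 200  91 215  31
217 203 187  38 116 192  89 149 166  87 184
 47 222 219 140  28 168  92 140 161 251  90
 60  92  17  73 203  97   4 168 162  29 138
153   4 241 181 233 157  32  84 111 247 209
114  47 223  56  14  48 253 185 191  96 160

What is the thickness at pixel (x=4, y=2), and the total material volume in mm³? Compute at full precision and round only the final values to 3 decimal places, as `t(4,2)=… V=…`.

t(4,2)=1.969 V=89.871

span = t_max - t_min = 2.13 - 0.99 = 1.140
L(4,2) = 219, L_eff = 1 - 219/255 = 0.141176 (inverted)
t(4,2) = 2.13 - 1.140·0.141176 = 1.969
Σt over all 8·11 pixels = 596797/4250 ≈ 140.4228235
V = pitch²·Σt = 0.8²·596797/4250 = 89.871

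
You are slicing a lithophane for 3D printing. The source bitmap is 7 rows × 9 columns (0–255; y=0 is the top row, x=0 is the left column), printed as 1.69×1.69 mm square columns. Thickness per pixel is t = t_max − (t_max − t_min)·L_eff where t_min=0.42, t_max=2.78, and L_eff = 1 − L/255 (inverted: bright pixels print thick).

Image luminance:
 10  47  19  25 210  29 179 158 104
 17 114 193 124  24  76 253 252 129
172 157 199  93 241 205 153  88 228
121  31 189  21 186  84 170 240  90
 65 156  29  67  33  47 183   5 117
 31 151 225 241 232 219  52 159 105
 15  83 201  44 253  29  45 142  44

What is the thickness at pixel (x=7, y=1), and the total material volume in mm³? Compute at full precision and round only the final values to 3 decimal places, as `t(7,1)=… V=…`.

t(7,1)=2.752 V=276.568

span = t_max - t_min = 2.78 - 0.42 = 2.360
L(7,1) = 252, L_eff = 1 - 252/255 = 0.011765 (inverted)
t(7,1) = 2.78 - 2.360·0.011765 = 2.752
Σt over all 7·9 pixels = 1234637/12750 ≈ 96.8342745
V = pitch²·Σt = 1.69²·1234637/12750 = 276.568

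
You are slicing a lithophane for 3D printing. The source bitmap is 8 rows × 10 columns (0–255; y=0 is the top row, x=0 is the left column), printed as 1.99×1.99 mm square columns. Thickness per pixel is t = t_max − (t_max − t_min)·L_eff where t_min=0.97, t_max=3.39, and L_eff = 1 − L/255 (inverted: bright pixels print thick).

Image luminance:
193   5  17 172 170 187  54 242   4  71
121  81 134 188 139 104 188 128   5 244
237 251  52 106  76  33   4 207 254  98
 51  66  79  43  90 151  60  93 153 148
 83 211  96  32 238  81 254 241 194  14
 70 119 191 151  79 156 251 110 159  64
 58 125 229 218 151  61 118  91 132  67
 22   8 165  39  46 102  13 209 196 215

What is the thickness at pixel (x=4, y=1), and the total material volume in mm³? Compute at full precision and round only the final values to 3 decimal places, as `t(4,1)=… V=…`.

t(4,1)=2.289 V=674.030

span = t_max - t_min = 3.39 - 0.97 = 2.420
L(4,1) = 139, L_eff = 1 - 139/255 = 0.454902 (inverted)
t(4,1) = 3.39 - 2.420·0.454902 = 2.289
Σt over all 8·10 pixels = 63827/375 ≈ 170.2053333
V = pitch²·Σt = 1.99²·63827/375 = 674.030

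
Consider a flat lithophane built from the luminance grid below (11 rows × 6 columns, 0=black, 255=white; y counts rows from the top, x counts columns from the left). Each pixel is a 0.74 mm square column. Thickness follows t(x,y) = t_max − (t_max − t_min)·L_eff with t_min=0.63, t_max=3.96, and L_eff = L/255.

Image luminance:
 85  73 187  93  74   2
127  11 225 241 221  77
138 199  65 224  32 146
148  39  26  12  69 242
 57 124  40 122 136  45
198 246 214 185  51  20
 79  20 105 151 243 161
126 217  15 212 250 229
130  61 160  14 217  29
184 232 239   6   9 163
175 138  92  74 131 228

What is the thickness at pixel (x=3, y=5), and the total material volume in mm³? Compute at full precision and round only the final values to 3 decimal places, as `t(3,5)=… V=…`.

span = t_max - t_min = 3.96 - 0.63 = 3.330
L(3,5) = 185, L_eff = 185/255 = 0.725490
t(3,5) = 3.96 - 3.330·0.725490 = 1.544
Σt over all 11·6 pixels = 325509/2125 ≈ 153.1807059
V = pitch²·Σt = 0.74²·325509/2125 = 83.882

t(3,5)=1.544 V=83.882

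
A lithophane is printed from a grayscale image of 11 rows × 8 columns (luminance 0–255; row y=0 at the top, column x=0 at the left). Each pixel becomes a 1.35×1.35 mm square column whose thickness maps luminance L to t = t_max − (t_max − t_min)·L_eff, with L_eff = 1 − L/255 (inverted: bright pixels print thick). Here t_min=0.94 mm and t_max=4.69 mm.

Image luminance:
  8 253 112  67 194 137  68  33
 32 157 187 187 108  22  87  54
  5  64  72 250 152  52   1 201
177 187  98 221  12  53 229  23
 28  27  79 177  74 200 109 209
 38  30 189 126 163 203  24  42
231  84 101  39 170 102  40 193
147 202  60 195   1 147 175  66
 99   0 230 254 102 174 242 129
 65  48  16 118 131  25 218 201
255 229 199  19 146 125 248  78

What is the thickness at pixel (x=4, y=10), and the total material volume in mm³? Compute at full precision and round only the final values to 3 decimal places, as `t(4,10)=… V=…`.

t(4,10)=3.087 V=432.843

span = t_max - t_min = 4.69 - 0.94 = 3.750
L(4,10) = 146, L_eff = 1 - 146/255 = 0.427451 (inverted)
t(4,10) = 4.69 - 3.750·0.427451 = 3.087
Σt over all 11·8 pixels = 403749/1700 ≈ 237.4994118
V = pitch²·Σt = 1.35²·403749/1700 = 432.843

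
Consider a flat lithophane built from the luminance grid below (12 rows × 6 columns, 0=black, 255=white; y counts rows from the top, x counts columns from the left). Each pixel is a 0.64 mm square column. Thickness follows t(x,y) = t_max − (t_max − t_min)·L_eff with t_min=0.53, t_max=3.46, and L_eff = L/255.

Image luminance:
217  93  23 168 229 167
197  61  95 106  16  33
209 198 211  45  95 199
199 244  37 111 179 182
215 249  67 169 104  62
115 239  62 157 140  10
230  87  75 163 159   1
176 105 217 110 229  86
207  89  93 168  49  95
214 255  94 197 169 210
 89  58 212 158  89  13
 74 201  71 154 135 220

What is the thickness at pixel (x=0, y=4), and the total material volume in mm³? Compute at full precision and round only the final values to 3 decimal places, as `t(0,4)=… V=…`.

span = t_max - t_min = 3.46 - 0.53 = 2.930
L(0,4) = 215, L_eff = 215/255 = 0.843137
t(0,4) = 3.46 - 2.930·0.843137 = 0.990
Σt over all 12·6 pixels = 231003/1700 ≈ 135.8841176
V = pitch²·Σt = 0.64²·231003/1700 = 55.658

t(0,4)=0.990 V=55.658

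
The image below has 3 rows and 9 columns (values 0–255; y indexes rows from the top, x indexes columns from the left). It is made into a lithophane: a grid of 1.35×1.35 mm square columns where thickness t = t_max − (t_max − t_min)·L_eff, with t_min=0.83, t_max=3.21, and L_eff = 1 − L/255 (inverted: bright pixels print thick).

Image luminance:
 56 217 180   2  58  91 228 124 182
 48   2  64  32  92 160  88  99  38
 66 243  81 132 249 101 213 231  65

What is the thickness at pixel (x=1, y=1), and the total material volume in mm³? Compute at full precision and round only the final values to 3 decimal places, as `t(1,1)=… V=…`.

span = t_max - t_min = 3.21 - 0.83 = 2.380
L(1,1) = 2, L_eff = 1 - 2/255 = 0.992157 (inverted)
t(1,1) = 3.21 - 2.380·0.992157 = 0.849
Σt over all 3·9 pixels = 77603/1500 ≈ 51.7353333
V = pitch²·Σt = 1.35²·77603/1500 = 94.288

t(1,1)=0.849 V=94.288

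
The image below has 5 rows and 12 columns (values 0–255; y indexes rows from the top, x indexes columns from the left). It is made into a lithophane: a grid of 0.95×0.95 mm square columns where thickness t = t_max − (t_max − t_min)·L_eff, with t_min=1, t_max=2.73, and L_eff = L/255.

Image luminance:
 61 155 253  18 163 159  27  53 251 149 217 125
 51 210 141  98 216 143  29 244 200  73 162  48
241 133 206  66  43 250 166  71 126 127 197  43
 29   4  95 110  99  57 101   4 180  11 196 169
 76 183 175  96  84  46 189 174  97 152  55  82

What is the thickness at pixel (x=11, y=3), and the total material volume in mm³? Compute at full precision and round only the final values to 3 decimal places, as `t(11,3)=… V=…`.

t(11,3)=1.583 V=102.649

span = t_max - t_min = 2.73 - 1 = 1.730
L(11,3) = 169, L_eff = 169/255 = 0.662745
t(11,3) = 2.73 - 1.730·0.662745 = 1.583
Σt over all 5·12 pixels = 2900333/25500 ≈ 113.7385490
V = pitch²·Σt = 0.95²·2900333/25500 = 102.649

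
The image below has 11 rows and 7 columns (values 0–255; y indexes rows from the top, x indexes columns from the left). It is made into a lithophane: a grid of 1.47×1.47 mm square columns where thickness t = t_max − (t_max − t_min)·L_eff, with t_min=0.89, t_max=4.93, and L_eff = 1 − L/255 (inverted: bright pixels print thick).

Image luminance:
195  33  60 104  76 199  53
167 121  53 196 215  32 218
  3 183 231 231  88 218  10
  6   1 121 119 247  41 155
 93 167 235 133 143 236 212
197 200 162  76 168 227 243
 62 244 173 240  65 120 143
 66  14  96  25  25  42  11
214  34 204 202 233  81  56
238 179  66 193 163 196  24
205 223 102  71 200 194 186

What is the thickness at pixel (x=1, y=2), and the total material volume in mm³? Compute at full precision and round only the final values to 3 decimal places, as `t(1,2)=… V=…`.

t(1,2)=3.789 V=506.121

span = t_max - t_min = 4.93 - 0.89 = 4.040
L(1,2) = 183, L_eff = 1 - 183/255 = 0.282353 (inverted)
t(1,2) = 4.93 - 4.040·0.282353 = 3.789
Σt over all 11·7 pixels = 1990849/8500 ≈ 234.2175294
V = pitch²·Σt = 1.47²·1990849/8500 = 506.121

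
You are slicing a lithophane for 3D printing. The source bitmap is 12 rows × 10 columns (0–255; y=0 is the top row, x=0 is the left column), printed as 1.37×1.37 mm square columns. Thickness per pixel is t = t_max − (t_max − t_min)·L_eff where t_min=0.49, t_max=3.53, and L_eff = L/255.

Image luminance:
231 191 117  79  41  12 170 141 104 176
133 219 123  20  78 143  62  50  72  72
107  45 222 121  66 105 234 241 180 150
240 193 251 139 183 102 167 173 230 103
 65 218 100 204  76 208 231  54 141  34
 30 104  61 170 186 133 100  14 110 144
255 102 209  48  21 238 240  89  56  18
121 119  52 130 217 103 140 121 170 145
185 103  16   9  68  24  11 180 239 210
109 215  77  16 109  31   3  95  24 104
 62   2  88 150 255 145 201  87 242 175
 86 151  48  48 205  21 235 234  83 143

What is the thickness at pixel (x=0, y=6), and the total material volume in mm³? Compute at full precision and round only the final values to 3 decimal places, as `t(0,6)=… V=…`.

t(0,6)=0.490 V=460.495

span = t_max - t_min = 3.53 - 0.49 = 3.040
L(0,6) = 255, L_eff = 255/255 = 1.000000
t(0,6) = 3.53 - 3.040·1.000000 = 0.490
Σt over all 12·10 pixels = 521366/2125 ≈ 245.3487059
V = pitch²·Σt = 1.37²·521366/2125 = 460.495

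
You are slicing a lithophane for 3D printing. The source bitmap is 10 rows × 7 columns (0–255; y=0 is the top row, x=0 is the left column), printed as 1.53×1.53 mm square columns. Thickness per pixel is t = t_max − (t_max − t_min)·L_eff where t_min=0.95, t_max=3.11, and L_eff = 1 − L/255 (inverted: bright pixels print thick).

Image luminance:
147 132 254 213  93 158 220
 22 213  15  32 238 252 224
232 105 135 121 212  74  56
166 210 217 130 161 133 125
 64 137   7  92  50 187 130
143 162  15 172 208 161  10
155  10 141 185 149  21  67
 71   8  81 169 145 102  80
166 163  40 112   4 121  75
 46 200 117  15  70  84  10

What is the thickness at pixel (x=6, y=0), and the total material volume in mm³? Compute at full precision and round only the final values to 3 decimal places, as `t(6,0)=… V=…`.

span = t_max - t_min = 3.11 - 0.95 = 2.160
L(6,0) = 220, L_eff = 1 - 220/255 = 0.137255 (inverted)
t(6,0) = 3.11 - 2.160·0.137255 = 2.814
Σt over all 10·7 pixels = 117257/850 ≈ 137.9494118
V = pitch²·Σt = 1.53²·117257/850 = 322.926

t(6,0)=2.814 V=322.926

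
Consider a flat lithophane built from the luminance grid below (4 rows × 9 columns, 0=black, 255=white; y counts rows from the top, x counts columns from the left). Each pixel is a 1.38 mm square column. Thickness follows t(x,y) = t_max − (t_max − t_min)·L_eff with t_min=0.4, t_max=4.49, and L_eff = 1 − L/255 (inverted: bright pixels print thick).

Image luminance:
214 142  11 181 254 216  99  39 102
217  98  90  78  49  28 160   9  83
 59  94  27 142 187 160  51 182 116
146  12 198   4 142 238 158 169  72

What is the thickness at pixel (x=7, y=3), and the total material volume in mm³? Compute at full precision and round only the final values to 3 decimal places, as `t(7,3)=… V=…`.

span = t_max - t_min = 4.49 - 0.4 = 4.090
L(7,3) = 169, L_eff = 1 - 169/255 = 0.337255 (inverted)
t(7,3) = 4.49 - 4.090·0.337255 = 3.111
Σt over all 4·9 pixels = 698681/8500 ≈ 82.1977647
V = pitch²·Σt = 1.38²·698681/8500 = 156.537

t(7,3)=3.111 V=156.537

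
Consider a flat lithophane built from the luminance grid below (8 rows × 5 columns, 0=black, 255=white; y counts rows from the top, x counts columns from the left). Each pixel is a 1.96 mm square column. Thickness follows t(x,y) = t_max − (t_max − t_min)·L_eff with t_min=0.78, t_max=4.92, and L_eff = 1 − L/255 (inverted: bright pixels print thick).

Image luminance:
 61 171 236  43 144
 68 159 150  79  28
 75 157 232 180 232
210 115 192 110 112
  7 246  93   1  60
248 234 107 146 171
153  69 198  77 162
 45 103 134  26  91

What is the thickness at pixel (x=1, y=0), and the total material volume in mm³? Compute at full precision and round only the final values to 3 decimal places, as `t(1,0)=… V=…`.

t(1,0)=3.556 V=439.502

span = t_max - t_min = 4.92 - 0.78 = 4.140
L(1,0) = 171, L_eff = 1 - 171/255 = 0.329412 (inverted)
t(1,0) = 4.92 - 4.140·0.329412 = 3.556
Σt over all 8·5 pixels = 19449/170 ≈ 114.4058824
V = pitch²·Σt = 1.96²·19449/170 = 439.502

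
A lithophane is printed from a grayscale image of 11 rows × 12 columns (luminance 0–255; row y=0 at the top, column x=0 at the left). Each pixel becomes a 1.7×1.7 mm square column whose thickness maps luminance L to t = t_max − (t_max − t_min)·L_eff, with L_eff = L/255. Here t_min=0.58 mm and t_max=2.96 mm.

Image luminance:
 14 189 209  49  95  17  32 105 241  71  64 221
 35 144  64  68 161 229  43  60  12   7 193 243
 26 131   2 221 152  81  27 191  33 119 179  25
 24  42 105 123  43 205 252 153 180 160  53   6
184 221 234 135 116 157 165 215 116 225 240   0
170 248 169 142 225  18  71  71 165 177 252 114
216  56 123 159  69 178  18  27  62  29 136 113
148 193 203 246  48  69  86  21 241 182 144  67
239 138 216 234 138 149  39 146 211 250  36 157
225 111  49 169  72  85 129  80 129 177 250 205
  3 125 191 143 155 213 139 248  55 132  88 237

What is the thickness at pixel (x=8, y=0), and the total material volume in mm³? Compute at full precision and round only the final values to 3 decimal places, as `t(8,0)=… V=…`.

t(8,0)=0.711 V=667.235

span = t_max - t_min = 2.96 - 0.58 = 2.380
L(8,0) = 241, L_eff = 241/255 = 0.945098
t(8,0) = 2.96 - 2.380·0.945098 = 0.711
Σt over all 11·12 pixels = 86579/375 ≈ 230.8773333
V = pitch²·Σt = 1.7²·86579/375 = 667.235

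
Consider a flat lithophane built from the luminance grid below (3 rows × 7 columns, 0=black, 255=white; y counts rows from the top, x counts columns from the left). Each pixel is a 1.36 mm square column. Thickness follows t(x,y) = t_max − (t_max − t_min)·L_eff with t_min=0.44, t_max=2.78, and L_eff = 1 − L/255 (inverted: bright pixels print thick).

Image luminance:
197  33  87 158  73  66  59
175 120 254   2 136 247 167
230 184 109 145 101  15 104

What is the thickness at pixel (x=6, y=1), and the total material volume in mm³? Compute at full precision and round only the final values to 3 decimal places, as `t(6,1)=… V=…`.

span = t_max - t_min = 2.78 - 0.44 = 2.340
L(6,1) = 167, L_eff = 1 - 167/255 = 0.345098 (inverted)
t(6,1) = 2.78 - 2.340·0.345098 = 1.972
Σt over all 3·7 pixels = 71544/2125 ≈ 33.6677647
V = pitch²·Σt = 1.36²·71544/2125 = 62.272

t(6,1)=1.972 V=62.272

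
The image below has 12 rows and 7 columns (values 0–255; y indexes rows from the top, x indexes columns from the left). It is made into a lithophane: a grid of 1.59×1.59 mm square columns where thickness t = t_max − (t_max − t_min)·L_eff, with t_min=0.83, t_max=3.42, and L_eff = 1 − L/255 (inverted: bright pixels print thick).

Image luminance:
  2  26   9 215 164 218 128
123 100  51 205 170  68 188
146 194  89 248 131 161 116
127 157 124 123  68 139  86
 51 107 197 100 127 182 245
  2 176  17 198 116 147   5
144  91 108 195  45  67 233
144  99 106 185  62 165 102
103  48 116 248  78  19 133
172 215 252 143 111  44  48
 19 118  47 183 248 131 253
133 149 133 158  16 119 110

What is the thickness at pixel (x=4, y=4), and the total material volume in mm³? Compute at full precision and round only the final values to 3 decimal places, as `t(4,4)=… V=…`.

span = t_max - t_min = 3.42 - 0.83 = 2.590
L(4,4) = 127, L_eff = 1 - 127/255 = 0.501961 (inverted)
t(4,4) = 3.42 - 2.590·0.501961 = 2.120
Σt over all 12·7 pixels = 1502487/8500 ≈ 176.7631765
V = pitch²·Σt = 1.59²·1502487/8500 = 446.875

t(4,4)=2.120 V=446.875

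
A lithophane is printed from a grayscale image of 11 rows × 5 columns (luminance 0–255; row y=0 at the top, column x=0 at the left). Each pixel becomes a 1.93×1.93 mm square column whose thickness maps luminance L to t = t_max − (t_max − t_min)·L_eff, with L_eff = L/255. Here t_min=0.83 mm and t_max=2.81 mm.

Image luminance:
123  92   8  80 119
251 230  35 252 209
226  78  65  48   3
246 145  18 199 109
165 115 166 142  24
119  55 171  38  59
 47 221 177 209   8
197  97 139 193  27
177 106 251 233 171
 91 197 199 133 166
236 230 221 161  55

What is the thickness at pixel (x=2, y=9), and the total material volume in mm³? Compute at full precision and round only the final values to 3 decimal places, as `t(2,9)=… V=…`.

t(2,9)=1.265 V=357.837

span = t_max - t_min = 2.81 - 0.83 = 1.980
L(2,9) = 199, L_eff = 199/255 = 0.780392
t(2,9) = 2.81 - 1.980·0.780392 = 1.265
Σt over all 11·5 pixels = 816563/8500 ≈ 96.0662353
V = pitch²·Σt = 1.93²·816563/8500 = 357.837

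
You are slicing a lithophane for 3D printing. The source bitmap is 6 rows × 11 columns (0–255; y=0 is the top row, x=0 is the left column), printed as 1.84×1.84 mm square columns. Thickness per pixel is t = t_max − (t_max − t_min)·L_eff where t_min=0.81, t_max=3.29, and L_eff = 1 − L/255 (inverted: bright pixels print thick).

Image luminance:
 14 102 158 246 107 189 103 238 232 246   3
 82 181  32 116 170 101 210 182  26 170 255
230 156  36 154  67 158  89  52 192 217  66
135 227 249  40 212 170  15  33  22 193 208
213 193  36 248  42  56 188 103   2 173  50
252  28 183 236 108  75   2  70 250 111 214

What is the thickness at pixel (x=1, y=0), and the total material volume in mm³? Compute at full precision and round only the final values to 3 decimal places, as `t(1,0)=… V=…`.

t(1,0)=1.802 V=474.601

span = t_max - t_min = 3.29 - 0.81 = 2.480
L(1,0) = 102, L_eff = 1 - 102/255 = 0.600000 (inverted)
t(1,0) = 3.29 - 2.480·0.600000 = 1.802
Σt over all 6·11 pixels = 1787323/12750 ≈ 140.1821961
V = pitch²·Σt = 1.84²·1787323/12750 = 474.601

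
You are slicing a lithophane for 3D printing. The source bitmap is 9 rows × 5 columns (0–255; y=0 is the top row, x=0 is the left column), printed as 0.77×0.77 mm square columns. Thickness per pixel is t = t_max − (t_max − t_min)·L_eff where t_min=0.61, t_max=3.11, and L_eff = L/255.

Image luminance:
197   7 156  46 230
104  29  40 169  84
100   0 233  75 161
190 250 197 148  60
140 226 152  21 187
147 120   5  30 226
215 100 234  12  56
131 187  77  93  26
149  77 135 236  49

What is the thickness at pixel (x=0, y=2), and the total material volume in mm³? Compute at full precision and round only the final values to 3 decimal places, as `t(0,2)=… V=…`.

span = t_max - t_min = 3.11 - 0.61 = 2.500
L(0,2) = 100, L_eff = 100/255 = 0.392157
t(0,2) = 3.11 - 2.500·0.392157 = 2.130
Σt over all 9·5 pixels = 87679/1020 ≈ 85.9598039
V = pitch²·Σt = 0.77²·87679/1020 = 50.966

t(0,2)=2.130 V=50.966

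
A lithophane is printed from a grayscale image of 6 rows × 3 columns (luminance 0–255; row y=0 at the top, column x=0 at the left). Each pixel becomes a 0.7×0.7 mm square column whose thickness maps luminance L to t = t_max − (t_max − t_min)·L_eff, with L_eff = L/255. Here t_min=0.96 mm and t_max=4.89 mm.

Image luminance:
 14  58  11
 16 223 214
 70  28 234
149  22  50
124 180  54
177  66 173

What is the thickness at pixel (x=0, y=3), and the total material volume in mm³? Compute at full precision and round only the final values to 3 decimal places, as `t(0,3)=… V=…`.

span = t_max - t_min = 4.89 - 0.96 = 3.930
L(0,3) = 149, L_eff = 149/255 = 0.584314
t(0,3) = 4.89 - 3.930·0.584314 = 2.594
Σt over all 6·3 pixels = 504117/8500 ≈ 59.3078824
V = pitch²·Σt = 0.7²·504117/8500 = 29.061

t(0,3)=2.594 V=29.061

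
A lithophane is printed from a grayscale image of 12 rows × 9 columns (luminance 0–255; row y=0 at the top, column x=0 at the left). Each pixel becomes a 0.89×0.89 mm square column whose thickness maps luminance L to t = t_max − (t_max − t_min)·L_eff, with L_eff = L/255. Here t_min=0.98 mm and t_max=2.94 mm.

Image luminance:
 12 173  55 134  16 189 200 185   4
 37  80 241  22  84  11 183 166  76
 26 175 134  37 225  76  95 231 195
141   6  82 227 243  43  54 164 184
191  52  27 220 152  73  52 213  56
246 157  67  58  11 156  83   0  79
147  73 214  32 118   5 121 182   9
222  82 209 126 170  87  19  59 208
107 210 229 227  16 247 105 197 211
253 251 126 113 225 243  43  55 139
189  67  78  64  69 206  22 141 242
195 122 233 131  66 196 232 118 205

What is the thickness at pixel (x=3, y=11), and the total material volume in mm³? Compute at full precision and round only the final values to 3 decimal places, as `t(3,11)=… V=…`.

span = t_max - t_min = 2.94 - 0.98 = 1.960
L(3,11) = 131, L_eff = 131/255 = 0.513725
t(3,11) = 2.94 - 1.960·0.513725 = 1.933
Σt over all 12·9 pixels = 90013/425 ≈ 211.7952941
V = pitch²·Σt = 0.89²·90013/425 = 167.763

t(3,11)=1.933 V=167.763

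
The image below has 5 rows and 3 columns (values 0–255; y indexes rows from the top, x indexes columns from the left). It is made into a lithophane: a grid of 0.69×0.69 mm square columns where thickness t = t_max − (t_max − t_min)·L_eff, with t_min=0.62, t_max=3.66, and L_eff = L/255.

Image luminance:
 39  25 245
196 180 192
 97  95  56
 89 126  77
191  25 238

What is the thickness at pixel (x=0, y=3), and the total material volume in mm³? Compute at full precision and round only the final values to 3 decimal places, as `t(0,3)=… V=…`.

t(0,3)=2.599 V=15.518

span = t_max - t_min = 3.66 - 0.62 = 3.040
L(0,3) = 89, L_eff = 89/255 = 0.349020
t(0,3) = 3.66 - 3.040·0.349020 = 2.599
Σt over all 5·3 pixels = 415583/12750 ≈ 32.5947451
V = pitch²·Σt = 0.69²·415583/12750 = 15.518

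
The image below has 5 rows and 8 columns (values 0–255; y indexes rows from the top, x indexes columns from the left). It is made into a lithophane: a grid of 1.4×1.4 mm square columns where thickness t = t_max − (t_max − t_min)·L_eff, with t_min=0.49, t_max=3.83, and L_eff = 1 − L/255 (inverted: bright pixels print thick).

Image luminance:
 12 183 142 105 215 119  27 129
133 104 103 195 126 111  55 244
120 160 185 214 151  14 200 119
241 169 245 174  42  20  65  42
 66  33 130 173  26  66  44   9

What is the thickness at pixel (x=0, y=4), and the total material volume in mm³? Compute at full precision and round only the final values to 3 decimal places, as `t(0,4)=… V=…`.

span = t_max - t_min = 3.83 - 0.49 = 3.340
L(0,4) = 66, L_eff = 1 - 66/255 = 0.741176 (inverted)
t(0,4) = 3.83 - 3.340·0.741176 = 1.354
Σt over all 5·8 pixels = 1036637/12750 ≈ 81.3048627
V = pitch²·Σt = 1.4²·1036637/12750 = 159.358

t(0,4)=1.354 V=159.358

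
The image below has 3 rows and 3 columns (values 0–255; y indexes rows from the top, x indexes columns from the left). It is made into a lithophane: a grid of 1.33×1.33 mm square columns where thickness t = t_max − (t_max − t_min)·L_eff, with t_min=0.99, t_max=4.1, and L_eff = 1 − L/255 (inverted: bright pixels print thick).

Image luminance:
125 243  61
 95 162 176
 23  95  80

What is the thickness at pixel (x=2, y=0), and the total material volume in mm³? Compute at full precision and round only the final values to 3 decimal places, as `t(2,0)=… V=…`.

t(2,0)=1.734 V=38.629

span = t_max - t_min = 4.1 - 0.99 = 3.110
L(2,0) = 61, L_eff = 1 - 61/255 = 0.760784 (inverted)
t(2,0) = 4.1 - 3.110·0.760784 = 1.734
Σt over all 3·3 pixels = 111373/5100 ≈ 21.8378431
V = pitch²·Σt = 1.33²·111373/5100 = 38.629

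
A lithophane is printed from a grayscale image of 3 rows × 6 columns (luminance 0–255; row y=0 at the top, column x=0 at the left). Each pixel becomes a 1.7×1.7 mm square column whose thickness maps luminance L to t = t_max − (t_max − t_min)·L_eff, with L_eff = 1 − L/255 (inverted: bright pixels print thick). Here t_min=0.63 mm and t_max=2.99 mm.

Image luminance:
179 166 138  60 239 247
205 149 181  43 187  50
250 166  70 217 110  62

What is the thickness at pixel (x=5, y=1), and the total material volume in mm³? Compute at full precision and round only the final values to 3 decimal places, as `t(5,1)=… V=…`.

t(5,1)=1.093 V=105.497

span = t_max - t_min = 2.99 - 0.63 = 2.360
L(5,1) = 50, L_eff = 1 - 50/255 = 0.803922 (inverted)
t(5,1) = 2.99 - 2.360·0.803922 = 1.093
Σt over all 3·6 pixels = 465427/12750 ≈ 36.5040784
V = pitch²·Σt = 1.7²·465427/12750 = 105.497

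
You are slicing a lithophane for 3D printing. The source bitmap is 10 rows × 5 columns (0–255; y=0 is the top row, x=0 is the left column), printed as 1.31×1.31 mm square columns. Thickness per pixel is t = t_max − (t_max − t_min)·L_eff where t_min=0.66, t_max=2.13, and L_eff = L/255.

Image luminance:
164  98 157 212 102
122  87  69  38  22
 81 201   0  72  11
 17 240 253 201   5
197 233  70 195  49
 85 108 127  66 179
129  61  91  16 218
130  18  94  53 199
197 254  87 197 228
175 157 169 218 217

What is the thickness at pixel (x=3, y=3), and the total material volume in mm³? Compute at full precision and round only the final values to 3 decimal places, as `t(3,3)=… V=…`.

span = t_max - t_min = 2.13 - 0.66 = 1.470
L(3,3) = 201, L_eff = 201/255 = 0.788235
t(3,3) = 2.13 - 1.470·0.788235 = 0.971
Σt over all 10·5 pixels = 593169/8500 ≈ 69.7845882
V = pitch²·Σt = 1.31²·593169/8500 = 119.757

t(3,3)=0.971 V=119.757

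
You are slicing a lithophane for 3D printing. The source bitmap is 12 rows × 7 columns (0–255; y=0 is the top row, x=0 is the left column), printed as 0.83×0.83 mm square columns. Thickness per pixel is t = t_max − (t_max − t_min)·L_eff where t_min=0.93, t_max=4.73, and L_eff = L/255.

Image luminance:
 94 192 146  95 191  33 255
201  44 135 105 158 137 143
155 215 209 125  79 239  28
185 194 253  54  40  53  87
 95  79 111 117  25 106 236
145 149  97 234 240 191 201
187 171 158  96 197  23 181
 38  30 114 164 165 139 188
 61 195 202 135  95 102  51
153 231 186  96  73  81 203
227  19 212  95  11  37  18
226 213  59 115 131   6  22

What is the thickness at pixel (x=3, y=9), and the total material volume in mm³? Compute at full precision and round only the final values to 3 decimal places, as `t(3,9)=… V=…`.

span = t_max - t_min = 4.73 - 0.93 = 3.800
L(3,9) = 96, L_eff = 96/255 = 0.376471
t(3,9) = 4.73 - 3.800·0.376471 = 3.299
Σt over all 12·7 pixels = 19868/85 ≈ 233.7411765
V = pitch²·Σt = 0.83²·19868/85 = 161.024

t(3,9)=3.299 V=161.024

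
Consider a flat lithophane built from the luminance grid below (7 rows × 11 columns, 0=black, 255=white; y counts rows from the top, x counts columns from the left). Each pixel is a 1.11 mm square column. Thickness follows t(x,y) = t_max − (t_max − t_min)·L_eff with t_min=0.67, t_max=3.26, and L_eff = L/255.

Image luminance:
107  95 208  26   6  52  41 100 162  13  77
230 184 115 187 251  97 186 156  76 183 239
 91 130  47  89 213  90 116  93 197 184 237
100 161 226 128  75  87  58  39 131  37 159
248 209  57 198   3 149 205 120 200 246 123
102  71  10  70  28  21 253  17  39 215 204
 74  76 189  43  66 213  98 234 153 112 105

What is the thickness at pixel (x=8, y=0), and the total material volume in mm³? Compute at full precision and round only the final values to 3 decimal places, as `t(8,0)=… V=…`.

span = t_max - t_min = 3.26 - 0.67 = 2.590
L(8,0) = 162, L_eff = 162/255 = 0.635294
t(8,0) = 3.26 - 2.590·0.635294 = 1.615
Σt over all 7·11 pixels = 65114/425 ≈ 153.2094118
V = pitch²·Σt = 1.11²·65114/425 = 188.769

t(8,0)=1.615 V=188.769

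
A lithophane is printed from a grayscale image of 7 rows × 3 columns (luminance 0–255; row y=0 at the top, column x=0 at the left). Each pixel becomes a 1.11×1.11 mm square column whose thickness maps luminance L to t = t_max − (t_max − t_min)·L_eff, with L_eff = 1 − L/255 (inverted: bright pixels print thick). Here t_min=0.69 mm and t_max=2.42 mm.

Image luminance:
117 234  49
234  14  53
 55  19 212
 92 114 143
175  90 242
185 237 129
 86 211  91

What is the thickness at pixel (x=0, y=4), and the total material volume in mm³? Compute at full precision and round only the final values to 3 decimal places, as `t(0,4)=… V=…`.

span = t_max - t_min = 2.42 - 0.69 = 1.730
L(0,4) = 175, L_eff = 1 - 175/255 = 0.313725 (inverted)
t(0,4) = 2.42 - 1.730·0.313725 = 1.877
Σt over all 7·3 pixels = 850781/25500 ≈ 33.3639608
V = pitch²·Σt = 1.11²·850781/25500 = 41.108

t(0,4)=1.877 V=41.108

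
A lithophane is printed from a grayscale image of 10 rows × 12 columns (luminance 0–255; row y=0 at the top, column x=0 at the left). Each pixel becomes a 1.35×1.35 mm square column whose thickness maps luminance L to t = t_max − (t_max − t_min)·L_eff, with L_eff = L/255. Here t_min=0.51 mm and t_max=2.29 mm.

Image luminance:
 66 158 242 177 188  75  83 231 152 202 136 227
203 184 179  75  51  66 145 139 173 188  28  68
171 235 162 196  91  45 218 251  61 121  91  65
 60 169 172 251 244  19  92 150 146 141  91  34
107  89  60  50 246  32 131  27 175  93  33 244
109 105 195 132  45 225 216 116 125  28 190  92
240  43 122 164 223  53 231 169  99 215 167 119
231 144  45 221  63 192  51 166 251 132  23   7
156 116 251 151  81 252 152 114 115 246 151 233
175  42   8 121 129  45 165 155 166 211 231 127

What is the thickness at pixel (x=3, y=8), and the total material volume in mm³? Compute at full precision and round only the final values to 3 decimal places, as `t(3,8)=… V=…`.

t(3,8)=1.236 V=290.392

span = t_max - t_min = 2.29 - 0.51 = 1.780
L(3,8) = 151, L_eff = 151/255 = 0.592157
t(3,8) = 2.29 - 1.780·0.592157 = 1.236
Σt over all 10·12 pixels = 119503/750 ≈ 159.3373333
V = pitch²·Σt = 1.35²·119503/750 = 290.392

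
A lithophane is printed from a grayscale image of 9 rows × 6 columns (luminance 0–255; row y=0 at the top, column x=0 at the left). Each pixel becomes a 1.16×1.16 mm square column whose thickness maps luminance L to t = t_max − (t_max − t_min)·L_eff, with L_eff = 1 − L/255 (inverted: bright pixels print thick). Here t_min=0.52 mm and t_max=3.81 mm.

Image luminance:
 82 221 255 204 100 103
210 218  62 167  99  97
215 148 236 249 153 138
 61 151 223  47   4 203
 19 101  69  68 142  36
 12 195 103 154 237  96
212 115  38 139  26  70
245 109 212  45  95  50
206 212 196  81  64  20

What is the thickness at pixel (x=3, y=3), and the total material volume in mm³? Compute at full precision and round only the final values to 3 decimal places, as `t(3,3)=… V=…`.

t(3,3)=1.126 V=159.536

span = t_max - t_min = 3.81 - 0.52 = 3.290
L(3,3) = 47, L_eff = 1 - 47/255 = 0.815686 (inverted)
t(3,3) = 3.81 - 3.290·0.815686 = 1.126
Σt over all 9·6 pixels = 3023317/25500 ≈ 118.5614510
V = pitch²·Σt = 1.16²·3023317/25500 = 159.536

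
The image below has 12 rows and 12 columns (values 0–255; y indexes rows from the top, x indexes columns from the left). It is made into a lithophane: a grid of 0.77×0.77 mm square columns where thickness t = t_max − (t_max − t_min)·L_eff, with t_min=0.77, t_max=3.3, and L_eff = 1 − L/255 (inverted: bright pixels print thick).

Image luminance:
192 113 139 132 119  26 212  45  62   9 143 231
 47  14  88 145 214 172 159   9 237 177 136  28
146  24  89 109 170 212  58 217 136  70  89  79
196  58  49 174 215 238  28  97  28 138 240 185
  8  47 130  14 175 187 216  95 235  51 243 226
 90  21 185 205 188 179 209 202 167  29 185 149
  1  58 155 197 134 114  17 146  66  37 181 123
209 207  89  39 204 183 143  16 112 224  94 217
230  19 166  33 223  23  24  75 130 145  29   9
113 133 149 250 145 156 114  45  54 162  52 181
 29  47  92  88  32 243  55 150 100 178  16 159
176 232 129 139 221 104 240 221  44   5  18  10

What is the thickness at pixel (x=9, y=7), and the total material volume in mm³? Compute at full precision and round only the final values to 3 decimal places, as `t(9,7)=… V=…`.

t(9,7)=2.992 V=169.767

span = t_max - t_min = 3.3 - 0.77 = 2.530
L(9,7) = 224, L_eff = 1 - 224/255 = 0.121569 (inverted)
t(9,7) = 3.3 - 2.530·0.121569 = 2.992
Σt over all 12·12 pixels = 1825373/6375 ≈ 286.3330196
V = pitch²·Σt = 0.77²·1825373/6375 = 169.767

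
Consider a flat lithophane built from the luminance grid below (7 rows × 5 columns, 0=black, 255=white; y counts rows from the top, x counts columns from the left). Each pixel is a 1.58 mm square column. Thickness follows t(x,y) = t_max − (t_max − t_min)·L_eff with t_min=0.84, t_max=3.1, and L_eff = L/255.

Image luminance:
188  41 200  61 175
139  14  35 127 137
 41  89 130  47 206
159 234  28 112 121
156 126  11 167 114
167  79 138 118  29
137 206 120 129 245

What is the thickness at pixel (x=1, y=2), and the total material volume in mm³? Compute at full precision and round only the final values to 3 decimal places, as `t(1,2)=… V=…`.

t(1,2)=2.311 V=177.359

span = t_max - t_min = 3.1 - 0.84 = 2.260
L(1,2) = 89, L_eff = 89/255 = 0.349020
t(1,2) = 3.1 - 2.260·0.349020 = 2.311
Σt over all 7·5 pixels = 905837/12750 ≈ 71.0460392
V = pitch²·Σt = 1.58²·905837/12750 = 177.359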